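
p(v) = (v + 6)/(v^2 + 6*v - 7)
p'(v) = (-2*v - 6)*(v + 6)/(v^2 + 6*v - 7)^2 + 1/(v^2 + 6*v - 7)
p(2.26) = 0.71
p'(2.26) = -0.55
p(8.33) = 0.13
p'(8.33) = -0.02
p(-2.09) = -0.26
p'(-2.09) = -0.10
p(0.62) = -2.29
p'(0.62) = -6.06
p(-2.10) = -0.26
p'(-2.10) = -0.10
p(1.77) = 1.15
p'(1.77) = -1.48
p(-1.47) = -0.33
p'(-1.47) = -0.15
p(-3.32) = -0.17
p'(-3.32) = -0.06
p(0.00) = -0.86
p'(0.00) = -0.88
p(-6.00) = 0.00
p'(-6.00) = -0.14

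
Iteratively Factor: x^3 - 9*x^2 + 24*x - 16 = (x - 1)*(x^2 - 8*x + 16) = (x - 4)*(x - 1)*(x - 4)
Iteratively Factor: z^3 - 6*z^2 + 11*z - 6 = (z - 1)*(z^2 - 5*z + 6) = (z - 2)*(z - 1)*(z - 3)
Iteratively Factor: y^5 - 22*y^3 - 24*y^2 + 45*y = (y - 1)*(y^4 + y^3 - 21*y^2 - 45*y) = (y - 1)*(y + 3)*(y^3 - 2*y^2 - 15*y) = (y - 5)*(y - 1)*(y + 3)*(y^2 + 3*y) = (y - 5)*(y - 1)*(y + 3)^2*(y)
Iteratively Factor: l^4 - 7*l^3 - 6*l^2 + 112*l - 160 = (l - 2)*(l^3 - 5*l^2 - 16*l + 80) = (l - 4)*(l - 2)*(l^2 - l - 20) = (l - 4)*(l - 2)*(l + 4)*(l - 5)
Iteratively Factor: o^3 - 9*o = (o + 3)*(o^2 - 3*o) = o*(o + 3)*(o - 3)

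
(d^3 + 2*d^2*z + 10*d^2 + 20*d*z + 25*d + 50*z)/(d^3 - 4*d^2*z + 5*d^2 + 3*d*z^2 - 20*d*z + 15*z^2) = (d^2 + 2*d*z + 5*d + 10*z)/(d^2 - 4*d*z + 3*z^2)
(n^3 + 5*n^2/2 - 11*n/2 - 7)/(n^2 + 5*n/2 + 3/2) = (2*n^2 + 3*n - 14)/(2*n + 3)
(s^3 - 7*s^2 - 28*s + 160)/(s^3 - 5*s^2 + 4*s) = (s^2 - 3*s - 40)/(s*(s - 1))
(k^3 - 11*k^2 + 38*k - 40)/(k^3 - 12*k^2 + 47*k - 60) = (k - 2)/(k - 3)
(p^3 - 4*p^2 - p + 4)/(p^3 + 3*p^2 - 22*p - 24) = (p - 1)/(p + 6)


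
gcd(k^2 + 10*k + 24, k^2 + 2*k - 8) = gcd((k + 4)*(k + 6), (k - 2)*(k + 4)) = k + 4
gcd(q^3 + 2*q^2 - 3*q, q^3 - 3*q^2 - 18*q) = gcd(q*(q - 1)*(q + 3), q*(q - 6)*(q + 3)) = q^2 + 3*q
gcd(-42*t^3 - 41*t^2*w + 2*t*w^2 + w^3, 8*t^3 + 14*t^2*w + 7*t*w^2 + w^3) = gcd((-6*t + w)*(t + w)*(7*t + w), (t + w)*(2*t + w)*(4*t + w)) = t + w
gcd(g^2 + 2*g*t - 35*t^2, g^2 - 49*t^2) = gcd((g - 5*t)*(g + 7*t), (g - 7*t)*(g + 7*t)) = g + 7*t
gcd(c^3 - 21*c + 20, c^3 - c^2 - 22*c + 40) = c^2 + c - 20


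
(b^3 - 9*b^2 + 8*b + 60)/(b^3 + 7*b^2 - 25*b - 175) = (b^2 - 4*b - 12)/(b^2 + 12*b + 35)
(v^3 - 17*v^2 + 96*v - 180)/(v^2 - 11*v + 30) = v - 6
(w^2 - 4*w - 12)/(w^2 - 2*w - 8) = (w - 6)/(w - 4)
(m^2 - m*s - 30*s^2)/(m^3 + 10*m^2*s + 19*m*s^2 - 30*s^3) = (-m + 6*s)/(-m^2 - 5*m*s + 6*s^2)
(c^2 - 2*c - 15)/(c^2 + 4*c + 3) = (c - 5)/(c + 1)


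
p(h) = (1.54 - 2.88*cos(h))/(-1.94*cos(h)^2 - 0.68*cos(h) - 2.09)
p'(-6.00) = -0.10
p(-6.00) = 0.27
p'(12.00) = 0.27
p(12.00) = 0.22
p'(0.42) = -0.17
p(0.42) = 0.25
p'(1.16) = -1.10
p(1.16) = -0.15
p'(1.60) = -1.60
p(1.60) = -0.78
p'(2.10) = -0.45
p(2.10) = -1.34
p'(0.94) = -0.70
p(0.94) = 0.05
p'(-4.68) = -1.60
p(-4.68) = -0.79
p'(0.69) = -0.37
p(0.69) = 0.18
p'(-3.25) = 0.04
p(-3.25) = -1.32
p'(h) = (1.54 - 2.88*cos(h))*(-3.88*sin(h)*cos(h) - 0.68*sin(h))/(-1.94*cos(h)^2 - 0.68*cos(h) - 2.09)^2 + 2.88*sin(h)/(-1.94*cos(h)^2 - 0.68*cos(h) - 2.09) = (5.5872*cos(h)^2 - 5.9752*cos(h) - 7.0664)*sin(h)/(3.7636*cos(h)^4 + 2.6384*cos(h)^3 + 8.5716*cos(h)^2 + 2.8424*cos(h) + 4.3681)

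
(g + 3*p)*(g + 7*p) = g^2 + 10*g*p + 21*p^2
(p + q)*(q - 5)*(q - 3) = p*q^2 - 8*p*q + 15*p + q^3 - 8*q^2 + 15*q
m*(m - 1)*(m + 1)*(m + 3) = m^4 + 3*m^3 - m^2 - 3*m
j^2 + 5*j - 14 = (j - 2)*(j + 7)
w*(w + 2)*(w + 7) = w^3 + 9*w^2 + 14*w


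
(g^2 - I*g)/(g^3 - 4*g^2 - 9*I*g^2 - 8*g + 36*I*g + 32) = g/(g^2 + g*(-4 - 8*I) + 32*I)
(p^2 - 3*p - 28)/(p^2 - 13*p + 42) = (p + 4)/(p - 6)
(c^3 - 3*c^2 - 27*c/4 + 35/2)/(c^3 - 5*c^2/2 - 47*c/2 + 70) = (c^2 + c/2 - 5)/(c^2 + c - 20)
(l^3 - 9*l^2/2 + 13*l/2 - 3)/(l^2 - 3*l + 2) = l - 3/2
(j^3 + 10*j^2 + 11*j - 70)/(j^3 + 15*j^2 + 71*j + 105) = (j - 2)/(j + 3)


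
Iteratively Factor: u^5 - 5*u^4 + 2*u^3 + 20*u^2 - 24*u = (u)*(u^4 - 5*u^3 + 2*u^2 + 20*u - 24) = u*(u + 2)*(u^3 - 7*u^2 + 16*u - 12) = u*(u - 2)*(u + 2)*(u^2 - 5*u + 6) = u*(u - 2)^2*(u + 2)*(u - 3)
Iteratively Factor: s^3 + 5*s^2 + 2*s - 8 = (s + 2)*(s^2 + 3*s - 4) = (s - 1)*(s + 2)*(s + 4)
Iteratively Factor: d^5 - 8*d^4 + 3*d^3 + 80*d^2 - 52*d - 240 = (d - 4)*(d^4 - 4*d^3 - 13*d^2 + 28*d + 60) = (d - 5)*(d - 4)*(d^3 + d^2 - 8*d - 12) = (d - 5)*(d - 4)*(d + 2)*(d^2 - d - 6) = (d - 5)*(d - 4)*(d - 3)*(d + 2)*(d + 2)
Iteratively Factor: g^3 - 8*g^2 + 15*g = (g - 3)*(g^2 - 5*g) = (g - 5)*(g - 3)*(g)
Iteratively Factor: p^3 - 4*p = (p - 2)*(p^2 + 2*p) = p*(p - 2)*(p + 2)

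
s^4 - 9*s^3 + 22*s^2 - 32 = (s - 4)^2*(s - 2)*(s + 1)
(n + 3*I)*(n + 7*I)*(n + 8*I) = n^3 + 18*I*n^2 - 101*n - 168*I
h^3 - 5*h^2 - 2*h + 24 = (h - 4)*(h - 3)*(h + 2)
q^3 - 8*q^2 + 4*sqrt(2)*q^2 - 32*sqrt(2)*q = q*(q - 8)*(q + 4*sqrt(2))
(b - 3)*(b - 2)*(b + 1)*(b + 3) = b^4 - b^3 - 11*b^2 + 9*b + 18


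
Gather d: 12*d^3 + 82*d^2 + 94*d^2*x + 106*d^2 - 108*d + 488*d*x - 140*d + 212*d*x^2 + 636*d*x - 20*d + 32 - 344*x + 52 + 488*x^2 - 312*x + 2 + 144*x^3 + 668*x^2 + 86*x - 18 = 12*d^3 + d^2*(94*x + 188) + d*(212*x^2 + 1124*x - 268) + 144*x^3 + 1156*x^2 - 570*x + 68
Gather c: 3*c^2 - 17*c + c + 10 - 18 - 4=3*c^2 - 16*c - 12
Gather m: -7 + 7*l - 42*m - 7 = 7*l - 42*m - 14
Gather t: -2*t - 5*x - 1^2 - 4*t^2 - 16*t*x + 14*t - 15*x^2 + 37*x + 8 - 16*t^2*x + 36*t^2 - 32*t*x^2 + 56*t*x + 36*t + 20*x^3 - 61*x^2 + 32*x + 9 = t^2*(32 - 16*x) + t*(-32*x^2 + 40*x + 48) + 20*x^3 - 76*x^2 + 64*x + 16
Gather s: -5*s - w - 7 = -5*s - w - 7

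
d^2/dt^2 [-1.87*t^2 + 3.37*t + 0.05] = -3.74000000000000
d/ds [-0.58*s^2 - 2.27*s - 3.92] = -1.16*s - 2.27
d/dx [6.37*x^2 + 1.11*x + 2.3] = 12.74*x + 1.11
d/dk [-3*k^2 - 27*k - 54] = -6*k - 27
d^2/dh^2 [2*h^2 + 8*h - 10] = 4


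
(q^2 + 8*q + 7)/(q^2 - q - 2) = (q + 7)/(q - 2)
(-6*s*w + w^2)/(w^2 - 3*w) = (-6*s + w)/(w - 3)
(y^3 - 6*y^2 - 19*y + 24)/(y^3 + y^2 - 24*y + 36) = (y^3 - 6*y^2 - 19*y + 24)/(y^3 + y^2 - 24*y + 36)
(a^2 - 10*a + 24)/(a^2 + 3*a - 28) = (a - 6)/(a + 7)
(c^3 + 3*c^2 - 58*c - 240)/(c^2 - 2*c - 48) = c + 5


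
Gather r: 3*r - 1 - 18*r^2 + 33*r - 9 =-18*r^2 + 36*r - 10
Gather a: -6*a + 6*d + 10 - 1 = -6*a + 6*d + 9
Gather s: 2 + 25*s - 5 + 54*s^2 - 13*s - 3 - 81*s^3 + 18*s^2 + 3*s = -81*s^3 + 72*s^2 + 15*s - 6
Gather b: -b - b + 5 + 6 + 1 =12 - 2*b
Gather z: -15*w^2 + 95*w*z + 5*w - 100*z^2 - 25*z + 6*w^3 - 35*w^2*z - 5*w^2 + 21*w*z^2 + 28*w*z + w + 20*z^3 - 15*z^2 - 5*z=6*w^3 - 20*w^2 + 6*w + 20*z^3 + z^2*(21*w - 115) + z*(-35*w^2 + 123*w - 30)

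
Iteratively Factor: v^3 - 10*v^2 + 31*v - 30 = (v - 3)*(v^2 - 7*v + 10) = (v - 5)*(v - 3)*(v - 2)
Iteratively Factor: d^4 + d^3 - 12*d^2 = (d - 3)*(d^3 + 4*d^2) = (d - 3)*(d + 4)*(d^2) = d*(d - 3)*(d + 4)*(d)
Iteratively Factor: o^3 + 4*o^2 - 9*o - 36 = (o + 4)*(o^2 - 9) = (o - 3)*(o + 4)*(o + 3)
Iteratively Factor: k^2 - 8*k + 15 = (k - 3)*(k - 5)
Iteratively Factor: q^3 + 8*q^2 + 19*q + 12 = (q + 4)*(q^2 + 4*q + 3) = (q + 1)*(q + 4)*(q + 3)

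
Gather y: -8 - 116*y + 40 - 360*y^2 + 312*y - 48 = -360*y^2 + 196*y - 16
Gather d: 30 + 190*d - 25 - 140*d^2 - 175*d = -140*d^2 + 15*d + 5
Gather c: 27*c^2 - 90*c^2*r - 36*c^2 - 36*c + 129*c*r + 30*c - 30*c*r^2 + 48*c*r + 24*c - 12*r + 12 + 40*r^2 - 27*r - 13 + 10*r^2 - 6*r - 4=c^2*(-90*r - 9) + c*(-30*r^2 + 177*r + 18) + 50*r^2 - 45*r - 5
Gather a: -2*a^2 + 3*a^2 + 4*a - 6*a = a^2 - 2*a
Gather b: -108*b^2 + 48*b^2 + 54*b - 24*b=-60*b^2 + 30*b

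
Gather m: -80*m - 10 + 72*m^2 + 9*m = 72*m^2 - 71*m - 10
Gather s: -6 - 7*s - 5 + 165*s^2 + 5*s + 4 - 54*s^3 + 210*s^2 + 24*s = -54*s^3 + 375*s^2 + 22*s - 7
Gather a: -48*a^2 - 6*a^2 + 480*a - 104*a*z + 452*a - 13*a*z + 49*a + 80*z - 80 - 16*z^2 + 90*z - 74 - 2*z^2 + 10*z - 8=-54*a^2 + a*(981 - 117*z) - 18*z^2 + 180*z - 162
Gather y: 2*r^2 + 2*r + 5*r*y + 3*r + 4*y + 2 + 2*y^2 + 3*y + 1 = 2*r^2 + 5*r + 2*y^2 + y*(5*r + 7) + 3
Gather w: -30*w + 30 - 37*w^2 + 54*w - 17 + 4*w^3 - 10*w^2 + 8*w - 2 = 4*w^3 - 47*w^2 + 32*w + 11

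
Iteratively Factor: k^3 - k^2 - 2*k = (k + 1)*(k^2 - 2*k) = k*(k + 1)*(k - 2)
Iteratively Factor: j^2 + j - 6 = (j - 2)*(j + 3)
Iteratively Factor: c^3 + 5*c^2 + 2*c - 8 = (c + 4)*(c^2 + c - 2) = (c - 1)*(c + 4)*(c + 2)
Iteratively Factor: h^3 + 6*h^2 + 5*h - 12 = (h - 1)*(h^2 + 7*h + 12) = (h - 1)*(h + 3)*(h + 4)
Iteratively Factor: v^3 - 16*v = (v - 4)*(v^2 + 4*v) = v*(v - 4)*(v + 4)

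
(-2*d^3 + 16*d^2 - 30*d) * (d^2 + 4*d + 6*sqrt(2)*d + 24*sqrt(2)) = -2*d^5 - 12*sqrt(2)*d^4 + 8*d^4 + 34*d^3 + 48*sqrt(2)*d^3 - 120*d^2 + 204*sqrt(2)*d^2 - 720*sqrt(2)*d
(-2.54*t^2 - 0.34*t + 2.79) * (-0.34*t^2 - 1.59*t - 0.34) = 0.8636*t^4 + 4.1542*t^3 + 0.4556*t^2 - 4.3205*t - 0.9486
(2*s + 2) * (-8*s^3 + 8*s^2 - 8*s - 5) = -16*s^4 - 26*s - 10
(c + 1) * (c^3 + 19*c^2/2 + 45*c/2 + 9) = c^4 + 21*c^3/2 + 32*c^2 + 63*c/2 + 9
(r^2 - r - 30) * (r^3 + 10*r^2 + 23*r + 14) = r^5 + 9*r^4 - 17*r^3 - 309*r^2 - 704*r - 420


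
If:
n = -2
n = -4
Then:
No Solution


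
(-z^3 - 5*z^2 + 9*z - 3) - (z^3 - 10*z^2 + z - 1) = -2*z^3 + 5*z^2 + 8*z - 2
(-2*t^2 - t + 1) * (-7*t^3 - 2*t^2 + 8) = 14*t^5 + 11*t^4 - 5*t^3 - 18*t^2 - 8*t + 8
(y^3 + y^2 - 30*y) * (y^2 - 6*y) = y^5 - 5*y^4 - 36*y^3 + 180*y^2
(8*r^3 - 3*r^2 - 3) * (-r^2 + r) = -8*r^5 + 11*r^4 - 3*r^3 + 3*r^2 - 3*r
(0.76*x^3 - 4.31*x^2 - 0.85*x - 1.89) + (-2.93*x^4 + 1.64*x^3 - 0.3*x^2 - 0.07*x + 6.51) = -2.93*x^4 + 2.4*x^3 - 4.61*x^2 - 0.92*x + 4.62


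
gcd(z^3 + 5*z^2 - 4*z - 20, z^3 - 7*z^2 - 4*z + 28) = z^2 - 4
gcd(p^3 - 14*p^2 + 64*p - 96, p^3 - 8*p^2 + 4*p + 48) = p^2 - 10*p + 24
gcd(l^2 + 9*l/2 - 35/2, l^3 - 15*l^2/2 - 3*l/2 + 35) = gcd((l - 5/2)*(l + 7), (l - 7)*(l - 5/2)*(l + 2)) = l - 5/2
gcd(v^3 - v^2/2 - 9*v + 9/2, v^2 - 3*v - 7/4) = 1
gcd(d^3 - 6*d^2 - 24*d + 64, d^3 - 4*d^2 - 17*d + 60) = d + 4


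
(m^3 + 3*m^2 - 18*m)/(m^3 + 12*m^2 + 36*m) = (m - 3)/(m + 6)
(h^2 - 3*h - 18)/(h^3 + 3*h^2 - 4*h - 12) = (h - 6)/(h^2 - 4)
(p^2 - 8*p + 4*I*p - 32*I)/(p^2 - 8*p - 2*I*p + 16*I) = (p + 4*I)/(p - 2*I)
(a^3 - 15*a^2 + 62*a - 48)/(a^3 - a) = (a^2 - 14*a + 48)/(a*(a + 1))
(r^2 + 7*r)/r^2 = (r + 7)/r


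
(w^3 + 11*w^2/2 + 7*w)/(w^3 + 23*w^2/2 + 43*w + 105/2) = w*(w + 2)/(w^2 + 8*w + 15)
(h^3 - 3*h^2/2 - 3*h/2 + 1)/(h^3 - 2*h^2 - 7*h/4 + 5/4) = 2*(h - 2)/(2*h - 5)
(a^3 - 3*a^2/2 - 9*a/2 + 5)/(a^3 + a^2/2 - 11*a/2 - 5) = (a - 1)/(a + 1)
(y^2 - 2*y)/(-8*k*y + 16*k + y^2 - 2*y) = y/(-8*k + y)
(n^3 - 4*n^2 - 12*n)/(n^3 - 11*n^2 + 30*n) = (n + 2)/(n - 5)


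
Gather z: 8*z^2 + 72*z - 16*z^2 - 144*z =-8*z^2 - 72*z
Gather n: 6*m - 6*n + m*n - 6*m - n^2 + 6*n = m*n - n^2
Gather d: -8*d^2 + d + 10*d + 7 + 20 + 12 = -8*d^2 + 11*d + 39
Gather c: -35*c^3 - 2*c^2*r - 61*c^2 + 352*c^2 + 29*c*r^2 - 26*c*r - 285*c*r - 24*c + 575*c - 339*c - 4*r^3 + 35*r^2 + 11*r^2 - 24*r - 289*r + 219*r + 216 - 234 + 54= -35*c^3 + c^2*(291 - 2*r) + c*(29*r^2 - 311*r + 212) - 4*r^3 + 46*r^2 - 94*r + 36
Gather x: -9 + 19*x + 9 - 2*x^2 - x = -2*x^2 + 18*x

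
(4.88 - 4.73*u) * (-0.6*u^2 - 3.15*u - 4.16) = 2.838*u^3 + 11.9715*u^2 + 4.3048*u - 20.3008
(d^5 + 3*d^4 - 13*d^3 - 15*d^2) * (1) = d^5 + 3*d^4 - 13*d^3 - 15*d^2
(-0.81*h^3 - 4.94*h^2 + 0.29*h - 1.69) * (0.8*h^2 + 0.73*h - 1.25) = -0.648*h^5 - 4.5433*h^4 - 2.3617*h^3 + 5.0347*h^2 - 1.5962*h + 2.1125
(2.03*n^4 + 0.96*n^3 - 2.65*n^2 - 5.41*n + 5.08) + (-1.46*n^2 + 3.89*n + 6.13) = 2.03*n^4 + 0.96*n^3 - 4.11*n^2 - 1.52*n + 11.21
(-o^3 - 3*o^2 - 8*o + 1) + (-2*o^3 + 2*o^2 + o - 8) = -3*o^3 - o^2 - 7*o - 7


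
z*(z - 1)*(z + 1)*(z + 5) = z^4 + 5*z^3 - z^2 - 5*z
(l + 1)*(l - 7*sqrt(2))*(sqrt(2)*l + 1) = sqrt(2)*l^3 - 13*l^2 + sqrt(2)*l^2 - 13*l - 7*sqrt(2)*l - 7*sqrt(2)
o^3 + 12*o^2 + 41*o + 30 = (o + 1)*(o + 5)*(o + 6)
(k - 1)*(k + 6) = k^2 + 5*k - 6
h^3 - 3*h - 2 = (h - 2)*(h + 1)^2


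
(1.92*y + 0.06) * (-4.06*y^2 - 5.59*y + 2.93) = -7.7952*y^3 - 10.9764*y^2 + 5.2902*y + 0.1758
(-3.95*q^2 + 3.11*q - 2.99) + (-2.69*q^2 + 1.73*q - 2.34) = -6.64*q^2 + 4.84*q - 5.33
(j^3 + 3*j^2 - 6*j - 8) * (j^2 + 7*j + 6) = j^5 + 10*j^4 + 21*j^3 - 32*j^2 - 92*j - 48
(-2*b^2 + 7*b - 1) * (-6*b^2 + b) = 12*b^4 - 44*b^3 + 13*b^2 - b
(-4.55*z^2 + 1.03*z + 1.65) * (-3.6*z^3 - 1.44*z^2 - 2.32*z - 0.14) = 16.38*z^5 + 2.844*z^4 + 3.1328*z^3 - 4.1286*z^2 - 3.9722*z - 0.231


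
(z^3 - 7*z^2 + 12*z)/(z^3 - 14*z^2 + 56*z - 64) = z*(z - 3)/(z^2 - 10*z + 16)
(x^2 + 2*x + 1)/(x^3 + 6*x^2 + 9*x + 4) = 1/(x + 4)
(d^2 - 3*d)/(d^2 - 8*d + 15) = d/(d - 5)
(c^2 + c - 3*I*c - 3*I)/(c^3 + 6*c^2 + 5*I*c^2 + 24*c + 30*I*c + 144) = (c + 1)/(c^2 + c*(6 + 8*I) + 48*I)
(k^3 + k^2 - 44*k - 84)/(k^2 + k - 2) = (k^2 - k - 42)/(k - 1)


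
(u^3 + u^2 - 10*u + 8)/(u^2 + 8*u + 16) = (u^2 - 3*u + 2)/(u + 4)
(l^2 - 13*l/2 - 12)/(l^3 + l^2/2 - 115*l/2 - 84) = 1/(l + 7)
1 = 1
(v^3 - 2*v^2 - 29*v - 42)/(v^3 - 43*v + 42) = (v^3 - 2*v^2 - 29*v - 42)/(v^3 - 43*v + 42)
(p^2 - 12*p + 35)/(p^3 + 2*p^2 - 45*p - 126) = (p - 5)/(p^2 + 9*p + 18)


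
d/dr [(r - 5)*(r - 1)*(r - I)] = 3*r^2 - 2*r*(6 + I) + 5 + 6*I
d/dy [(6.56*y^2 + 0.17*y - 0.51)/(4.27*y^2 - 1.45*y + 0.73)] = (-10.2379*y^2 + 13.933*y - 0.6154)/(18.2329*y^4 - 12.383*y^3 + 8.3367*y^2 - 2.117*y + 0.5329)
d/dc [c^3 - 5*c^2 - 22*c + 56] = 3*c^2 - 10*c - 22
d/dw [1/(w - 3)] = -1/(w - 3)^2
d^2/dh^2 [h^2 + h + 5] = 2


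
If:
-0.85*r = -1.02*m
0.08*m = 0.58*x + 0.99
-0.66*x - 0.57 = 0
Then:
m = 6.11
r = 7.34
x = -0.86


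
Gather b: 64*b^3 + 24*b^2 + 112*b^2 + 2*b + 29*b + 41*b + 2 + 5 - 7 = 64*b^3 + 136*b^2 + 72*b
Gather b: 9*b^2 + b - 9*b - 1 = 9*b^2 - 8*b - 1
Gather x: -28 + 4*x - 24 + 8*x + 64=12*x + 12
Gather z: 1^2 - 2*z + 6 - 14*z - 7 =-16*z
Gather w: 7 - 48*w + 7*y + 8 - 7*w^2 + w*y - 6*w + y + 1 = -7*w^2 + w*(y - 54) + 8*y + 16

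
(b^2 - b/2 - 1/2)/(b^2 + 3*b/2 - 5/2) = (2*b + 1)/(2*b + 5)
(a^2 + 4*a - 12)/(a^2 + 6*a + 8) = (a^2 + 4*a - 12)/(a^2 + 6*a + 8)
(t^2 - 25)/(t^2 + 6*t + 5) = (t - 5)/(t + 1)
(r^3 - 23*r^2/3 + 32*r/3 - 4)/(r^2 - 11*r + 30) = (3*r^2 - 5*r + 2)/(3*(r - 5))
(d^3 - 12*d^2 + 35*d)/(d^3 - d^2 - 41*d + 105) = d*(d - 7)/(d^2 + 4*d - 21)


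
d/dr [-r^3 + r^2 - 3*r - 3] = -3*r^2 + 2*r - 3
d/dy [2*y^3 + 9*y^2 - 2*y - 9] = 6*y^2 + 18*y - 2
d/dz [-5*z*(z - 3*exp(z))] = 15*z*exp(z) - 10*z + 15*exp(z)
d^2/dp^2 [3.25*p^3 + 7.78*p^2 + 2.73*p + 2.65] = 19.5*p + 15.56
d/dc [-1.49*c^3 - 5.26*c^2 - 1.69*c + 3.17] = -4.47*c^2 - 10.52*c - 1.69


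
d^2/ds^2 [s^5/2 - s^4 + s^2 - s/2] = 10*s^3 - 12*s^2 + 2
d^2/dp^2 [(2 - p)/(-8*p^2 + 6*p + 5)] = 4*((11 - 12*p)*(-8*p^2 + 6*p + 5) - 2*(p - 2)*(8*p - 3)^2)/(-8*p^2 + 6*p + 5)^3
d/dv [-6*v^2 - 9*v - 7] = -12*v - 9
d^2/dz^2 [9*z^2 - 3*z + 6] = 18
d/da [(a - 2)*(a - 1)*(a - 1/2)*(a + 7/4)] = 4*a^3 - 21*a^2/4 - 21*a/4 + 41/8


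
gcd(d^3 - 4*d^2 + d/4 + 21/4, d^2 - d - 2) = d + 1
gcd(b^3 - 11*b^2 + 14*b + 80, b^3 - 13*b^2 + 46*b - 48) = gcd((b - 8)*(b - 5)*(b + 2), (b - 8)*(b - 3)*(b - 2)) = b - 8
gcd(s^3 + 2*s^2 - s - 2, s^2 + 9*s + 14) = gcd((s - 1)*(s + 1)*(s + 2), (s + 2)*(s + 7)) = s + 2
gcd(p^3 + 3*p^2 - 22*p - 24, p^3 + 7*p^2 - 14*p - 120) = p^2 + 2*p - 24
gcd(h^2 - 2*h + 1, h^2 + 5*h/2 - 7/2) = h - 1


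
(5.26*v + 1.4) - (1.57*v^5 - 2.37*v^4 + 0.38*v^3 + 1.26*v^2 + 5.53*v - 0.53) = -1.57*v^5 + 2.37*v^4 - 0.38*v^3 - 1.26*v^2 - 0.27*v + 1.93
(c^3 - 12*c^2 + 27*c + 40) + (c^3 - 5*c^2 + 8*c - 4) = 2*c^3 - 17*c^2 + 35*c + 36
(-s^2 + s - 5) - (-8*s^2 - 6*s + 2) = 7*s^2 + 7*s - 7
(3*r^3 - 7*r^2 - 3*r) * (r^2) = 3*r^5 - 7*r^4 - 3*r^3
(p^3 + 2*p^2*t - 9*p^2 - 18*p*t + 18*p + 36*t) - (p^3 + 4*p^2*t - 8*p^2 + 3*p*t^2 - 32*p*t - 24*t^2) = -2*p^2*t - p^2 - 3*p*t^2 + 14*p*t + 18*p + 24*t^2 + 36*t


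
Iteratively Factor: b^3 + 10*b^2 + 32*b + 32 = (b + 2)*(b^2 + 8*b + 16) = (b + 2)*(b + 4)*(b + 4)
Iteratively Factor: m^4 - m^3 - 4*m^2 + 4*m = (m - 2)*(m^3 + m^2 - 2*m) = m*(m - 2)*(m^2 + m - 2) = m*(m - 2)*(m - 1)*(m + 2)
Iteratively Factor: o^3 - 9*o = (o - 3)*(o^2 + 3*o) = o*(o - 3)*(o + 3)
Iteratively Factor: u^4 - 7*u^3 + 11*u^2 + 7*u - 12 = (u - 1)*(u^3 - 6*u^2 + 5*u + 12) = (u - 4)*(u - 1)*(u^2 - 2*u - 3) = (u - 4)*(u - 3)*(u - 1)*(u + 1)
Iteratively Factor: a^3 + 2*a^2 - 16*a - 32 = (a + 4)*(a^2 - 2*a - 8) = (a + 2)*(a + 4)*(a - 4)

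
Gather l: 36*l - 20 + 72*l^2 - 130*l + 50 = 72*l^2 - 94*l + 30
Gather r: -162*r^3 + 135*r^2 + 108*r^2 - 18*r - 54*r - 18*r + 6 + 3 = -162*r^3 + 243*r^2 - 90*r + 9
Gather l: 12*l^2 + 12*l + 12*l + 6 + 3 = 12*l^2 + 24*l + 9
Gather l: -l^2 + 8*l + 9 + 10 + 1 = -l^2 + 8*l + 20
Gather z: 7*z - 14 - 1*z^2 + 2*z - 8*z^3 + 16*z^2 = -8*z^3 + 15*z^2 + 9*z - 14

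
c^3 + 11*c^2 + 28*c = c*(c + 4)*(c + 7)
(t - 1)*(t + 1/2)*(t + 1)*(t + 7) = t^4 + 15*t^3/2 + 5*t^2/2 - 15*t/2 - 7/2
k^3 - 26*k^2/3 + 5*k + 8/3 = (k - 8)*(k - 1)*(k + 1/3)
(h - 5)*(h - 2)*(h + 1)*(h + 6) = h^4 - 33*h^2 + 28*h + 60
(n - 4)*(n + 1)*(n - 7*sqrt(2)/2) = n^3 - 7*sqrt(2)*n^2/2 - 3*n^2 - 4*n + 21*sqrt(2)*n/2 + 14*sqrt(2)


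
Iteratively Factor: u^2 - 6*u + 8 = (u - 2)*(u - 4)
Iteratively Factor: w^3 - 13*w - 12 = (w + 1)*(w^2 - w - 12) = (w - 4)*(w + 1)*(w + 3)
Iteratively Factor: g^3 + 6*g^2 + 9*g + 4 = (g + 1)*(g^2 + 5*g + 4) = (g + 1)^2*(g + 4)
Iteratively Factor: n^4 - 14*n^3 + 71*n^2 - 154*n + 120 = (n - 5)*(n^3 - 9*n^2 + 26*n - 24) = (n - 5)*(n - 2)*(n^2 - 7*n + 12) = (n - 5)*(n - 3)*(n - 2)*(n - 4)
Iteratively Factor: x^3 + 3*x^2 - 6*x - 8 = (x - 2)*(x^2 + 5*x + 4) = (x - 2)*(x + 1)*(x + 4)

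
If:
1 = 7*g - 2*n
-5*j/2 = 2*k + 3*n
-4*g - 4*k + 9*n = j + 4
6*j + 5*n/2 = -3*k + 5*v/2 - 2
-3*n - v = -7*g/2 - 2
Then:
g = 23/537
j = 1265/537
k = -5197/2148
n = -188/537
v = 3437/1074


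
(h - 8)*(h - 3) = h^2 - 11*h + 24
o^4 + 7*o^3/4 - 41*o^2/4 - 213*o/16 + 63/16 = (o - 3)*(o - 1/4)*(o + 3/2)*(o + 7/2)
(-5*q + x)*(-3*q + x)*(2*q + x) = 30*q^3 - q^2*x - 6*q*x^2 + x^3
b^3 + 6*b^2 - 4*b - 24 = (b - 2)*(b + 2)*(b + 6)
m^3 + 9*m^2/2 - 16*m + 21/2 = (m - 3/2)*(m - 1)*(m + 7)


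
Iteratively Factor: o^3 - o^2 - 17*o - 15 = (o + 3)*(o^2 - 4*o - 5) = (o + 1)*(o + 3)*(o - 5)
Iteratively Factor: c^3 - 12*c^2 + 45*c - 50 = (c - 5)*(c^2 - 7*c + 10) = (c - 5)^2*(c - 2)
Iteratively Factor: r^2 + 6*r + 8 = (r + 4)*(r + 2)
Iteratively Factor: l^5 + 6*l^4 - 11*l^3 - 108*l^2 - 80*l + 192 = (l + 4)*(l^4 + 2*l^3 - 19*l^2 - 32*l + 48) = (l + 4)^2*(l^3 - 2*l^2 - 11*l + 12) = (l - 4)*(l + 4)^2*(l^2 + 2*l - 3) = (l - 4)*(l - 1)*(l + 4)^2*(l + 3)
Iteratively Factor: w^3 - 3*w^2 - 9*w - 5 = (w + 1)*(w^2 - 4*w - 5) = (w - 5)*(w + 1)*(w + 1)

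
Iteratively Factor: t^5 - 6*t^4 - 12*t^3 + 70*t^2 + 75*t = (t - 5)*(t^4 - t^3 - 17*t^2 - 15*t) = t*(t - 5)*(t^3 - t^2 - 17*t - 15) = t*(t - 5)*(t + 1)*(t^2 - 2*t - 15) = t*(t - 5)^2*(t + 1)*(t + 3)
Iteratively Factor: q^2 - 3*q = (q - 3)*(q)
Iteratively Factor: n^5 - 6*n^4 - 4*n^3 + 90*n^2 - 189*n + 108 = (n - 3)*(n^4 - 3*n^3 - 13*n^2 + 51*n - 36) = (n - 3)*(n + 4)*(n^3 - 7*n^2 + 15*n - 9) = (n - 3)^2*(n + 4)*(n^2 - 4*n + 3) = (n - 3)^3*(n + 4)*(n - 1)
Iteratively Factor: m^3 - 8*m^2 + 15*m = (m - 5)*(m^2 - 3*m) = m*(m - 5)*(m - 3)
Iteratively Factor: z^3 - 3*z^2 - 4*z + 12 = (z - 2)*(z^2 - z - 6) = (z - 3)*(z - 2)*(z + 2)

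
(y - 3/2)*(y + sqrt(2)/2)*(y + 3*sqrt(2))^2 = y^4 - 3*y^3/2 + 13*sqrt(2)*y^3/2 - 39*sqrt(2)*y^2/4 + 24*y^2 - 36*y + 9*sqrt(2)*y - 27*sqrt(2)/2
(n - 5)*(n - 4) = n^2 - 9*n + 20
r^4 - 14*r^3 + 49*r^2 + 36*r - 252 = (r - 7)*(r - 6)*(r - 3)*(r + 2)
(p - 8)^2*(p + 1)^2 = p^4 - 14*p^3 + 33*p^2 + 112*p + 64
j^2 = j^2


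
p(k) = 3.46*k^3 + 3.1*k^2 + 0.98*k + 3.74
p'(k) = 10.38*k^2 + 6.2*k + 0.98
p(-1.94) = -11.76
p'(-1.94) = 28.02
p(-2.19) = -19.88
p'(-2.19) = 37.19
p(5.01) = 521.56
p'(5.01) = 292.58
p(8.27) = 2180.87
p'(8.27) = 762.17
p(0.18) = 4.04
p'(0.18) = 2.43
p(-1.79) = -7.93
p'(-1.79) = 23.14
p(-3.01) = -65.48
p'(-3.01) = 76.36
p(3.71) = 226.73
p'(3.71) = 166.85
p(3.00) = 128.00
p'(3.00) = 113.00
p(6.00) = 868.58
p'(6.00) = 411.86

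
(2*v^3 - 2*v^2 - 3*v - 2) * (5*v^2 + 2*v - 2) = 10*v^5 - 6*v^4 - 23*v^3 - 12*v^2 + 2*v + 4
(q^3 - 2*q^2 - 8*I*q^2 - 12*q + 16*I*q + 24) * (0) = 0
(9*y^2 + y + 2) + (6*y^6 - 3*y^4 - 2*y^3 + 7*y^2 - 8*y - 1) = 6*y^6 - 3*y^4 - 2*y^3 + 16*y^2 - 7*y + 1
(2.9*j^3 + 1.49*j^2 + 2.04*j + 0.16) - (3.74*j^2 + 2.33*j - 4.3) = 2.9*j^3 - 2.25*j^2 - 0.29*j + 4.46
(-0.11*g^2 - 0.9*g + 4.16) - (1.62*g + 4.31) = -0.11*g^2 - 2.52*g - 0.149999999999999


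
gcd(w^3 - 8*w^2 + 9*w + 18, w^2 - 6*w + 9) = w - 3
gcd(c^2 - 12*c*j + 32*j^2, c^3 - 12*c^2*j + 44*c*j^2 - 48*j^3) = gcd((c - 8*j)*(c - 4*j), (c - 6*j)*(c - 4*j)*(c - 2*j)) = c - 4*j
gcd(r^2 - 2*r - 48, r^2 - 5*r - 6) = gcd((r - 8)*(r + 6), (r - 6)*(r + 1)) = 1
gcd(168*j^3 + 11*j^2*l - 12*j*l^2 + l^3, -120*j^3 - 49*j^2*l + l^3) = 24*j^2 + 5*j*l - l^2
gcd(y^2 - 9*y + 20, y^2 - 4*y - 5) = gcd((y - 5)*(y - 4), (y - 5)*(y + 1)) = y - 5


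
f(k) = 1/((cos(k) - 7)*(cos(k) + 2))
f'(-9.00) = 0.04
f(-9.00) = -0.12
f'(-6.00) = 0.00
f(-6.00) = -0.06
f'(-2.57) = 0.04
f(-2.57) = -0.11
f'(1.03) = -0.01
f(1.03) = -0.06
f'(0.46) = -0.00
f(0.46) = -0.06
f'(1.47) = -0.02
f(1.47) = -0.07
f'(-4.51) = -0.03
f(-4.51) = -0.08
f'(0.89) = -0.01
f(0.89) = -0.06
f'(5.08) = 0.02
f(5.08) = -0.06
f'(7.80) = -0.02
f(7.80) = -0.07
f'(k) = sin(k)/((cos(k) - 7)*(cos(k) + 2)^2) + sin(k)/((cos(k) - 7)^2*(cos(k) + 2))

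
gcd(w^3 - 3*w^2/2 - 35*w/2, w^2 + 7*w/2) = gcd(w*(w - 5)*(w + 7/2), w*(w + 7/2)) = w^2 + 7*w/2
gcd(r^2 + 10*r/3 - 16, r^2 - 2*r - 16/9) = r - 8/3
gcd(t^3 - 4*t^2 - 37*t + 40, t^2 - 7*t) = 1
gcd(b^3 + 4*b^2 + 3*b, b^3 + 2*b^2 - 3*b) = b^2 + 3*b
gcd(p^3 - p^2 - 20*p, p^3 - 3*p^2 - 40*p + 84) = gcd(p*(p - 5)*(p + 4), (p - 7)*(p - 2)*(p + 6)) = 1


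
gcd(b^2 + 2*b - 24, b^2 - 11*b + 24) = 1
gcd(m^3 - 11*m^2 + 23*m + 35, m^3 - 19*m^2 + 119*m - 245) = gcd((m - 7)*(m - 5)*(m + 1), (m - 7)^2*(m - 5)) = m^2 - 12*m + 35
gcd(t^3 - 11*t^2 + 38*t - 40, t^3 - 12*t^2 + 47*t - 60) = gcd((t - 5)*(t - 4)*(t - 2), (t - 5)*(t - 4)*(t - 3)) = t^2 - 9*t + 20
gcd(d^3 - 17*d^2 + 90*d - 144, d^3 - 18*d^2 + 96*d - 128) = d - 8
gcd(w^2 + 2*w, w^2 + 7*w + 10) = w + 2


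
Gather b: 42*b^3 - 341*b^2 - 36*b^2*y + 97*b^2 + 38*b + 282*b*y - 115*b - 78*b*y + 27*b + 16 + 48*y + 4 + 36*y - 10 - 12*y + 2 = 42*b^3 + b^2*(-36*y - 244) + b*(204*y - 50) + 72*y + 12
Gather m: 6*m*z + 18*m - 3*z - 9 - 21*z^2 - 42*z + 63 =m*(6*z + 18) - 21*z^2 - 45*z + 54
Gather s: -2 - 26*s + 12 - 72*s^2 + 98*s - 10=-72*s^2 + 72*s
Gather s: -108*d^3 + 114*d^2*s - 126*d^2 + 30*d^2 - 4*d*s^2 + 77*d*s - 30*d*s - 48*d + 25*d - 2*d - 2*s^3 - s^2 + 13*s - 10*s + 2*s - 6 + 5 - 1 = -108*d^3 - 96*d^2 - 25*d - 2*s^3 + s^2*(-4*d - 1) + s*(114*d^2 + 47*d + 5) - 2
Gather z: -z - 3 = -z - 3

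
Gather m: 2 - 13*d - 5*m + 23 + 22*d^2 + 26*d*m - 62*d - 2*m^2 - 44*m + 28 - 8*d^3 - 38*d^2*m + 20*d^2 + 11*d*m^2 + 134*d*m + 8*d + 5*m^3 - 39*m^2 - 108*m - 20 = -8*d^3 + 42*d^2 - 67*d + 5*m^3 + m^2*(11*d - 41) + m*(-38*d^2 + 160*d - 157) + 33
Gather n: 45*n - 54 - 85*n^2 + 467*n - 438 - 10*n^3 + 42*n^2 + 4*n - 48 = -10*n^3 - 43*n^2 + 516*n - 540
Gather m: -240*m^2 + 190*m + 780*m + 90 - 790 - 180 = -240*m^2 + 970*m - 880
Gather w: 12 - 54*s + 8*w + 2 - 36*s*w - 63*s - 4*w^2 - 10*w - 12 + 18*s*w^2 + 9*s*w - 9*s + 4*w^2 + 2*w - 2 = 18*s*w^2 - 27*s*w - 126*s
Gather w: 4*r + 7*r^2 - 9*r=7*r^2 - 5*r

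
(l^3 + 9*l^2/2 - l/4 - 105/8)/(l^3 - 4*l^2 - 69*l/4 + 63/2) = (l + 5/2)/(l - 6)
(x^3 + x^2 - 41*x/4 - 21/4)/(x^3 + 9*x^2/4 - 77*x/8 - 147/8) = 2*(2*x + 1)/(4*x + 7)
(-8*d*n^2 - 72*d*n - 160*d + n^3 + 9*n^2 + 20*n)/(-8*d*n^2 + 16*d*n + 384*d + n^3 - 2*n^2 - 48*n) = (n^2 + 9*n + 20)/(n^2 - 2*n - 48)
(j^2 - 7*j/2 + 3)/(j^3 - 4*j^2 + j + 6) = (j - 3/2)/(j^2 - 2*j - 3)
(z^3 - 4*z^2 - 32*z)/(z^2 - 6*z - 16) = z*(z + 4)/(z + 2)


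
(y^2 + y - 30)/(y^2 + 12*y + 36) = (y - 5)/(y + 6)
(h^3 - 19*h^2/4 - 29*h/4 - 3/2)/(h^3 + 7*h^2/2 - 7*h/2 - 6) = (4*h^2 - 23*h - 6)/(2*(2*h^2 + 5*h - 12))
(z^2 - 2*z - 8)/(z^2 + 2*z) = (z - 4)/z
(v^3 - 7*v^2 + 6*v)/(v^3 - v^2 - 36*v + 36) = v/(v + 6)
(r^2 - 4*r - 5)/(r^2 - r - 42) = (-r^2 + 4*r + 5)/(-r^2 + r + 42)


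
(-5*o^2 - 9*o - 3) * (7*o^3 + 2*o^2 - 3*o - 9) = -35*o^5 - 73*o^4 - 24*o^3 + 66*o^2 + 90*o + 27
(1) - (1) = 0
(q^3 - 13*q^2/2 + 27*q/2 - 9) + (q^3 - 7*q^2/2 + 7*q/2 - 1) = 2*q^3 - 10*q^2 + 17*q - 10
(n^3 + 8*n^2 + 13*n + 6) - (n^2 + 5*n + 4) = n^3 + 7*n^2 + 8*n + 2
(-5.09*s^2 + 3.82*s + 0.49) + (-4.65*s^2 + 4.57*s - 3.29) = -9.74*s^2 + 8.39*s - 2.8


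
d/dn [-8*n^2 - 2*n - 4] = -16*n - 2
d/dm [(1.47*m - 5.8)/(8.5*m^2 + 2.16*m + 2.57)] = (-12.495*m^2 + 98.6*m + 16.3059)/(72.25*m^4 + 36.72*m^3 + 48.3556*m^2 + 11.1024*m + 6.6049)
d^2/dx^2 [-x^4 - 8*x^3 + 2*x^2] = -12*x^2 - 48*x + 4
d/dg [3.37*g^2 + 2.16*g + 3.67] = 6.74*g + 2.16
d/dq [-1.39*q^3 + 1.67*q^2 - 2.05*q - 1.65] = -4.17*q^2 + 3.34*q - 2.05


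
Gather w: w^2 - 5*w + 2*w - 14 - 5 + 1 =w^2 - 3*w - 18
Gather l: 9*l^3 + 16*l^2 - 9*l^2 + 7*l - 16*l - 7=9*l^3 + 7*l^2 - 9*l - 7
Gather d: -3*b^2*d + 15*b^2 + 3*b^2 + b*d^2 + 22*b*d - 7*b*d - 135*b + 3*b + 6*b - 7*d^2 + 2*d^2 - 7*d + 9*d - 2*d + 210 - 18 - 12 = 18*b^2 - 126*b + d^2*(b - 5) + d*(-3*b^2 + 15*b) + 180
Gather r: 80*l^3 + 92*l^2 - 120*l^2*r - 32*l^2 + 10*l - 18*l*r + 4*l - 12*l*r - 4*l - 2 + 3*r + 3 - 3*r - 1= 80*l^3 + 60*l^2 + 10*l + r*(-120*l^2 - 30*l)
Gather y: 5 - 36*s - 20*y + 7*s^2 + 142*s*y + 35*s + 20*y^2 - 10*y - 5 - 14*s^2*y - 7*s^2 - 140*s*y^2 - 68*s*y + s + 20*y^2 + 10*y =y^2*(40 - 140*s) + y*(-14*s^2 + 74*s - 20)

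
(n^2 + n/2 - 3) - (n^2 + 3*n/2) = -n - 3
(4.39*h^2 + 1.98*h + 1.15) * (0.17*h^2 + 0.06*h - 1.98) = 0.7463*h^4 + 0.6*h^3 - 8.3779*h^2 - 3.8514*h - 2.277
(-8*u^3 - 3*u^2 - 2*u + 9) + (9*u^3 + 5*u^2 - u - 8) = u^3 + 2*u^2 - 3*u + 1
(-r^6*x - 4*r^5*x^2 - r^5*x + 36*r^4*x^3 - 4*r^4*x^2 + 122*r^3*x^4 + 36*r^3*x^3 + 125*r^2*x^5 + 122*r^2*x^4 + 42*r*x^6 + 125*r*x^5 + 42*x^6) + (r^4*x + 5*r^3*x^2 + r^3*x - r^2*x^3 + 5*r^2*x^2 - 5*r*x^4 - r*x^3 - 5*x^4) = -r^6*x - 4*r^5*x^2 - r^5*x + 36*r^4*x^3 - 4*r^4*x^2 + r^4*x + 122*r^3*x^4 + 36*r^3*x^3 + 5*r^3*x^2 + r^3*x + 125*r^2*x^5 + 122*r^2*x^4 - r^2*x^3 + 5*r^2*x^2 + 42*r*x^6 + 125*r*x^5 - 5*r*x^4 - r*x^3 + 42*x^6 - 5*x^4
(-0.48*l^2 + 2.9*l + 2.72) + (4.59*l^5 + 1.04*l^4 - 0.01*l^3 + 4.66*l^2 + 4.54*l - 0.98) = 4.59*l^5 + 1.04*l^4 - 0.01*l^3 + 4.18*l^2 + 7.44*l + 1.74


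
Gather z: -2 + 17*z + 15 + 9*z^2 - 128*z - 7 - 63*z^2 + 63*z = -54*z^2 - 48*z + 6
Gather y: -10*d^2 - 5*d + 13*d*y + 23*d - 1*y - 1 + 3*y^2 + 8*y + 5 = -10*d^2 + 18*d + 3*y^2 + y*(13*d + 7) + 4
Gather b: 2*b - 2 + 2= 2*b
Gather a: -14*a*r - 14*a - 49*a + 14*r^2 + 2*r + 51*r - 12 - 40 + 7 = a*(-14*r - 63) + 14*r^2 + 53*r - 45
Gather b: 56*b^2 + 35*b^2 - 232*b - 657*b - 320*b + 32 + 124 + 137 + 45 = 91*b^2 - 1209*b + 338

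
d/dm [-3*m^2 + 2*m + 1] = 2 - 6*m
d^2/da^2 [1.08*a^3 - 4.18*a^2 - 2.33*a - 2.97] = 6.48*a - 8.36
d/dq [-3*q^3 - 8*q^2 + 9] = q*(-9*q - 16)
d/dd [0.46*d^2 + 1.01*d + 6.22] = 0.92*d + 1.01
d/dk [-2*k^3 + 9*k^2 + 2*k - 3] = -6*k^2 + 18*k + 2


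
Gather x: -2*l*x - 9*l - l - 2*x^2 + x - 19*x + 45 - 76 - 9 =-10*l - 2*x^2 + x*(-2*l - 18) - 40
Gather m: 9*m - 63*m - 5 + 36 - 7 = 24 - 54*m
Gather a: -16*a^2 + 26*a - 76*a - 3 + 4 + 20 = -16*a^2 - 50*a + 21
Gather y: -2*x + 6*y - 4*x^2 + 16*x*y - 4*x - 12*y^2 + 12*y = -4*x^2 - 6*x - 12*y^2 + y*(16*x + 18)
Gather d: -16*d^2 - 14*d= -16*d^2 - 14*d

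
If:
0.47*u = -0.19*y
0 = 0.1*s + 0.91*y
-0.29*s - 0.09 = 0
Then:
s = -0.31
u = -0.01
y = 0.03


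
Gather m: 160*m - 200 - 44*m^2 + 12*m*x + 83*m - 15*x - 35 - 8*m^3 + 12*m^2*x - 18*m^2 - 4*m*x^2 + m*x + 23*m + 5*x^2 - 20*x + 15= -8*m^3 + m^2*(12*x - 62) + m*(-4*x^2 + 13*x + 266) + 5*x^2 - 35*x - 220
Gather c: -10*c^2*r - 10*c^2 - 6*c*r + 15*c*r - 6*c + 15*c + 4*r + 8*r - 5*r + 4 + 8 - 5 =c^2*(-10*r - 10) + c*(9*r + 9) + 7*r + 7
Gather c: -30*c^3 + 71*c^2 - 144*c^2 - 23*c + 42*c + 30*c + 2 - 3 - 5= -30*c^3 - 73*c^2 + 49*c - 6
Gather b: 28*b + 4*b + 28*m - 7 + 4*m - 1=32*b + 32*m - 8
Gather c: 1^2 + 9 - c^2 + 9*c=-c^2 + 9*c + 10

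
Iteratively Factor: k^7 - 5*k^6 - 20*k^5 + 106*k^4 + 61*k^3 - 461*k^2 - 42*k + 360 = (k + 2)*(k^6 - 7*k^5 - 6*k^4 + 118*k^3 - 175*k^2 - 111*k + 180) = (k - 1)*(k + 2)*(k^5 - 6*k^4 - 12*k^3 + 106*k^2 - 69*k - 180) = (k - 5)*(k - 1)*(k + 2)*(k^4 - k^3 - 17*k^2 + 21*k + 36) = (k - 5)*(k - 1)*(k + 1)*(k + 2)*(k^3 - 2*k^2 - 15*k + 36) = (k - 5)*(k - 1)*(k + 1)*(k + 2)*(k + 4)*(k^2 - 6*k + 9) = (k - 5)*(k - 3)*(k - 1)*(k + 1)*(k + 2)*(k + 4)*(k - 3)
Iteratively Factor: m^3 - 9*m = (m)*(m^2 - 9) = m*(m + 3)*(m - 3)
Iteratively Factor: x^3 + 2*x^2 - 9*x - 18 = (x - 3)*(x^2 + 5*x + 6) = (x - 3)*(x + 2)*(x + 3)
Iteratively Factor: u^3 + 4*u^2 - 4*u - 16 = (u + 4)*(u^2 - 4) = (u - 2)*(u + 4)*(u + 2)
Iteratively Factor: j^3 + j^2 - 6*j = (j - 2)*(j^2 + 3*j) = (j - 2)*(j + 3)*(j)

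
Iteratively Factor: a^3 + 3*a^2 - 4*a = (a)*(a^2 + 3*a - 4) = a*(a + 4)*(a - 1)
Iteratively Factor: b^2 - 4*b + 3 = (b - 1)*(b - 3)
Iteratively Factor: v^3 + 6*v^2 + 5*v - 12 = (v + 4)*(v^2 + 2*v - 3) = (v - 1)*(v + 4)*(v + 3)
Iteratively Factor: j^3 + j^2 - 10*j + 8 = (j - 1)*(j^2 + 2*j - 8) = (j - 2)*(j - 1)*(j + 4)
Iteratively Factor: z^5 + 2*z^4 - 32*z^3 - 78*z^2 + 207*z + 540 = (z - 3)*(z^4 + 5*z^3 - 17*z^2 - 129*z - 180) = (z - 5)*(z - 3)*(z^3 + 10*z^2 + 33*z + 36) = (z - 5)*(z - 3)*(z + 4)*(z^2 + 6*z + 9) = (z - 5)*(z - 3)*(z + 3)*(z + 4)*(z + 3)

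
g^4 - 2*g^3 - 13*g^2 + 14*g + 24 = (g - 4)*(g - 2)*(g + 1)*(g + 3)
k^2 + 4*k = k*(k + 4)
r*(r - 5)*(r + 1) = r^3 - 4*r^2 - 5*r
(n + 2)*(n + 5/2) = n^2 + 9*n/2 + 5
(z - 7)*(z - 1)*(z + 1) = z^3 - 7*z^2 - z + 7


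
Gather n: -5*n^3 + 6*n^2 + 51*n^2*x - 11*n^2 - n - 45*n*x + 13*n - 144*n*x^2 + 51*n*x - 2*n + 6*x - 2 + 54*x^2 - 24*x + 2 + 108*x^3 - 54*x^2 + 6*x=-5*n^3 + n^2*(51*x - 5) + n*(-144*x^2 + 6*x + 10) + 108*x^3 - 12*x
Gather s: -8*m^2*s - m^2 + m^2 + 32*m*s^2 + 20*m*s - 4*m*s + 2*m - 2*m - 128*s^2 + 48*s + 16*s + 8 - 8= s^2*(32*m - 128) + s*(-8*m^2 + 16*m + 64)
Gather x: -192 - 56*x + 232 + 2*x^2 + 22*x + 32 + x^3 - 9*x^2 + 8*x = x^3 - 7*x^2 - 26*x + 72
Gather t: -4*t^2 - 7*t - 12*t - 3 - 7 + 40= -4*t^2 - 19*t + 30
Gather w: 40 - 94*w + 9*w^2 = 9*w^2 - 94*w + 40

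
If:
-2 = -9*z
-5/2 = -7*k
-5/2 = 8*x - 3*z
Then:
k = 5/14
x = -11/48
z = 2/9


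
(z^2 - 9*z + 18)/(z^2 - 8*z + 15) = (z - 6)/(z - 5)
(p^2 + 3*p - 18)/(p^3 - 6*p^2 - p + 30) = (p + 6)/(p^2 - 3*p - 10)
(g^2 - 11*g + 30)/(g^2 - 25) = (g - 6)/(g + 5)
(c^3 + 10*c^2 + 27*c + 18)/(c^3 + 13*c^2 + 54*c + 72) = (c + 1)/(c + 4)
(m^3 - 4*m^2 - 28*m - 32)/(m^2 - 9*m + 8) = (m^2 + 4*m + 4)/(m - 1)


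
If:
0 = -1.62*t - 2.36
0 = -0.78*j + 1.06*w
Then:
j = 1.35897435897436*w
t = -1.46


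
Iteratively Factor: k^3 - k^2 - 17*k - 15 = (k + 3)*(k^2 - 4*k - 5) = (k + 1)*(k + 3)*(k - 5)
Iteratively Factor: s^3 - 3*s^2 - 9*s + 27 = (s - 3)*(s^2 - 9) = (s - 3)*(s + 3)*(s - 3)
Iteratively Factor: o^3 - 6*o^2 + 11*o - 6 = (o - 3)*(o^2 - 3*o + 2) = (o - 3)*(o - 1)*(o - 2)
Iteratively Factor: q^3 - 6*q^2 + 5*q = (q - 5)*(q^2 - q) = (q - 5)*(q - 1)*(q)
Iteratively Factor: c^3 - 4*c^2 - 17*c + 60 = (c - 3)*(c^2 - c - 20) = (c - 3)*(c + 4)*(c - 5)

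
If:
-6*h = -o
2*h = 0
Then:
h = 0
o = 0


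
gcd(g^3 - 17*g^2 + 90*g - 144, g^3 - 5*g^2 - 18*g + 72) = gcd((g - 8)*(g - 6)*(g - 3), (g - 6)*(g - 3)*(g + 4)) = g^2 - 9*g + 18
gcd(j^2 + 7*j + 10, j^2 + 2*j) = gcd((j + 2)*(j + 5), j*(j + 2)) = j + 2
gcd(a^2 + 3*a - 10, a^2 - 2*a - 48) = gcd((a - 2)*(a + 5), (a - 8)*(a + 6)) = 1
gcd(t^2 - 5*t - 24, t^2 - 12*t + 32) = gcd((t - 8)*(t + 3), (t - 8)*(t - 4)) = t - 8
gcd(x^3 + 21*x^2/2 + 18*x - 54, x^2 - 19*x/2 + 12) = x - 3/2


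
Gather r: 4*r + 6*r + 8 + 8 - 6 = 10*r + 10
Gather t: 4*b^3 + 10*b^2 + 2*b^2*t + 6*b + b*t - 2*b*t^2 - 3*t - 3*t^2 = 4*b^3 + 10*b^2 + 6*b + t^2*(-2*b - 3) + t*(2*b^2 + b - 3)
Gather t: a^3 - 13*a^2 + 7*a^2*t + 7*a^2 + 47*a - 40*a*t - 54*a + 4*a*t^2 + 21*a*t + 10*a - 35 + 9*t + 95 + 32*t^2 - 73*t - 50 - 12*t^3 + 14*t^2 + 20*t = a^3 - 6*a^2 + 3*a - 12*t^3 + t^2*(4*a + 46) + t*(7*a^2 - 19*a - 44) + 10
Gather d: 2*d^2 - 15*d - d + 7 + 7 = 2*d^2 - 16*d + 14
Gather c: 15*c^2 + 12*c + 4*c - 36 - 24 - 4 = 15*c^2 + 16*c - 64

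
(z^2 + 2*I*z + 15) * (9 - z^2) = -z^4 - 2*I*z^3 - 6*z^2 + 18*I*z + 135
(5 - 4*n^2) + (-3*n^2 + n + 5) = -7*n^2 + n + 10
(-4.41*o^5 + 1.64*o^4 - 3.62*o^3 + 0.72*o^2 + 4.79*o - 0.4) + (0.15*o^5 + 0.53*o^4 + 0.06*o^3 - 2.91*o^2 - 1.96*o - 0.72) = -4.26*o^5 + 2.17*o^4 - 3.56*o^3 - 2.19*o^2 + 2.83*o - 1.12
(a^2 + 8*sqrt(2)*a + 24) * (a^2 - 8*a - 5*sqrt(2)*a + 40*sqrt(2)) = a^4 - 8*a^3 + 3*sqrt(2)*a^3 - 56*a^2 - 24*sqrt(2)*a^2 - 120*sqrt(2)*a + 448*a + 960*sqrt(2)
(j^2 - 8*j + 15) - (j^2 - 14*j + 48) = 6*j - 33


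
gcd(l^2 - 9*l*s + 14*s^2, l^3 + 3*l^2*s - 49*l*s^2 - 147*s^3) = -l + 7*s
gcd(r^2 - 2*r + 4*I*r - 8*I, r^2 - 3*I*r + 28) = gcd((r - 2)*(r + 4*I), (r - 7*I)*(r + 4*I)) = r + 4*I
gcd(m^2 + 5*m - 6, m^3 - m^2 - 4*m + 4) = m - 1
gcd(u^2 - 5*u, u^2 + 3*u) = u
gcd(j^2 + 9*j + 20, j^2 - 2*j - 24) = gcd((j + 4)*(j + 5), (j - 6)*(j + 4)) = j + 4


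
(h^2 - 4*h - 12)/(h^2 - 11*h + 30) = (h + 2)/(h - 5)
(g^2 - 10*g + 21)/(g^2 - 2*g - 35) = (g - 3)/(g + 5)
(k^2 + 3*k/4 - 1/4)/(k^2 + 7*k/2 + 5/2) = (4*k - 1)/(2*(2*k + 5))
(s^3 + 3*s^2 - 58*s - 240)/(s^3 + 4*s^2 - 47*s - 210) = (s - 8)/(s - 7)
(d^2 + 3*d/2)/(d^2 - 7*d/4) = 2*(2*d + 3)/(4*d - 7)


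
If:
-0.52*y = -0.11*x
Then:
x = 4.72727272727273*y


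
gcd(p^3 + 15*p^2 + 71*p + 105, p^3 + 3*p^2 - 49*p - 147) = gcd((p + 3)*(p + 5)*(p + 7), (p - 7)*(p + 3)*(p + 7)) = p^2 + 10*p + 21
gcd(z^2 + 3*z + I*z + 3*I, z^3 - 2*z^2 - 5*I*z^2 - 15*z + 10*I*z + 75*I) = z + 3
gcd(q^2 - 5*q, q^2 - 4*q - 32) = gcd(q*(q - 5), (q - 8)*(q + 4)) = 1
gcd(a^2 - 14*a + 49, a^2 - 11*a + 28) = a - 7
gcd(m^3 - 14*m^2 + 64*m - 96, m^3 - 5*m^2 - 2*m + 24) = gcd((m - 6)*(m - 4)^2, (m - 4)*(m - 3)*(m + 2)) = m - 4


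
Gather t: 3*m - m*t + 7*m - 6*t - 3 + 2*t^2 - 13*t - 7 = 10*m + 2*t^2 + t*(-m - 19) - 10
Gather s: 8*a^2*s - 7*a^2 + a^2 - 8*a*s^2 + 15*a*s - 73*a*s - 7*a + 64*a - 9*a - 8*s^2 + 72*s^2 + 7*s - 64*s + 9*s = -6*a^2 + 48*a + s^2*(64 - 8*a) + s*(8*a^2 - 58*a - 48)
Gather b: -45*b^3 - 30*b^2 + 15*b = -45*b^3 - 30*b^2 + 15*b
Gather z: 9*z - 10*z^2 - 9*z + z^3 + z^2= z^3 - 9*z^2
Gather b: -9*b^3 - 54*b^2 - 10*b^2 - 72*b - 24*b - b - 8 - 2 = -9*b^3 - 64*b^2 - 97*b - 10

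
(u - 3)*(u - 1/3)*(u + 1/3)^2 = u^4 - 8*u^3/3 - 10*u^2/9 + 8*u/27 + 1/9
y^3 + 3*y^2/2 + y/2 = y*(y + 1/2)*(y + 1)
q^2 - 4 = (q - 2)*(q + 2)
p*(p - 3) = p^2 - 3*p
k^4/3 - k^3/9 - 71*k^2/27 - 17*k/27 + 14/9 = (k/3 + 1/3)*(k - 3)*(k - 2/3)*(k + 7/3)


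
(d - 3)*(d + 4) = d^2 + d - 12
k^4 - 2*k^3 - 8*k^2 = k^2*(k - 4)*(k + 2)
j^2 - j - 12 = (j - 4)*(j + 3)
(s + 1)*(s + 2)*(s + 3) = s^3 + 6*s^2 + 11*s + 6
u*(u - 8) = u^2 - 8*u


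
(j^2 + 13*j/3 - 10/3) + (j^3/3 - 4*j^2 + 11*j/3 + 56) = j^3/3 - 3*j^2 + 8*j + 158/3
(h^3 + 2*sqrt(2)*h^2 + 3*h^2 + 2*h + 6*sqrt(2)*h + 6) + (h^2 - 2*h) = h^3 + 2*sqrt(2)*h^2 + 4*h^2 + 6*sqrt(2)*h + 6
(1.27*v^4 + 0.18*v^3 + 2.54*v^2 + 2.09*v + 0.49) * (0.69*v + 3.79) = 0.8763*v^5 + 4.9375*v^4 + 2.4348*v^3 + 11.0687*v^2 + 8.2592*v + 1.8571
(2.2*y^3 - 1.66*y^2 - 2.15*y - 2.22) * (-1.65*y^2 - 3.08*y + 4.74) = -3.63*y^5 - 4.037*y^4 + 19.0883*y^3 + 2.4166*y^2 - 3.3534*y - 10.5228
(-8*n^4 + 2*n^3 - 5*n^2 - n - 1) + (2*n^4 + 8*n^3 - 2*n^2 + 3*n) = -6*n^4 + 10*n^3 - 7*n^2 + 2*n - 1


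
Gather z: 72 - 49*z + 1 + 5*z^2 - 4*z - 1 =5*z^2 - 53*z + 72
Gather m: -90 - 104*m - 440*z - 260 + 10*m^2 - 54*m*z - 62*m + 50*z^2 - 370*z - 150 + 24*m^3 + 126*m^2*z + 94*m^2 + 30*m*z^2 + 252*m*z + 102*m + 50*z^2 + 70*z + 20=24*m^3 + m^2*(126*z + 104) + m*(30*z^2 + 198*z - 64) + 100*z^2 - 740*z - 480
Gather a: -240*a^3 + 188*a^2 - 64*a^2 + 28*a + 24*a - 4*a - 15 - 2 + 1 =-240*a^3 + 124*a^2 + 48*a - 16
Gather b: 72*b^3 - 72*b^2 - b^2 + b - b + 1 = 72*b^3 - 73*b^2 + 1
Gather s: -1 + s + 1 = s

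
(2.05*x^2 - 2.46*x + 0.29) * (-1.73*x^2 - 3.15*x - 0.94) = -3.5465*x^4 - 2.2017*x^3 + 5.3203*x^2 + 1.3989*x - 0.2726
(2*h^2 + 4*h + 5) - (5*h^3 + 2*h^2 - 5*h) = -5*h^3 + 9*h + 5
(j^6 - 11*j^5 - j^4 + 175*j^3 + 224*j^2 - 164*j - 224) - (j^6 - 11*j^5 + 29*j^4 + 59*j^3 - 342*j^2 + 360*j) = -30*j^4 + 116*j^3 + 566*j^2 - 524*j - 224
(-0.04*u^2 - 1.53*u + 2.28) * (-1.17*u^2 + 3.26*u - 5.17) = 0.0468*u^4 + 1.6597*u^3 - 7.4486*u^2 + 15.3429*u - 11.7876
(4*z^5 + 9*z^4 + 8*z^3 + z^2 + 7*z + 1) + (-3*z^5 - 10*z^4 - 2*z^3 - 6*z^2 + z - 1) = z^5 - z^4 + 6*z^3 - 5*z^2 + 8*z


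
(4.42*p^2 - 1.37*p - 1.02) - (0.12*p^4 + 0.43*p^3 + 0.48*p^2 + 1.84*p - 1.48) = -0.12*p^4 - 0.43*p^3 + 3.94*p^2 - 3.21*p + 0.46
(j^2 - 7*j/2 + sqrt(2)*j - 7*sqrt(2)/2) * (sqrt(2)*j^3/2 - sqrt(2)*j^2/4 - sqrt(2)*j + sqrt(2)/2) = sqrt(2)*j^5/2 - 2*sqrt(2)*j^4 + j^4 - 4*j^3 - sqrt(2)*j^3/8 - j^2/4 + 4*sqrt(2)*j^2 - 7*sqrt(2)*j/4 + 8*j - 7/2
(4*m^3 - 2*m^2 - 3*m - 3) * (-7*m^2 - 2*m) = -28*m^5 + 6*m^4 + 25*m^3 + 27*m^2 + 6*m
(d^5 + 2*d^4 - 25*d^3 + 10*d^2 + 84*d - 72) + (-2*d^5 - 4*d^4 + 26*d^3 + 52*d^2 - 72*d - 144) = -d^5 - 2*d^4 + d^3 + 62*d^2 + 12*d - 216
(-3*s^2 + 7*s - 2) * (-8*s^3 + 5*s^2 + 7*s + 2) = 24*s^5 - 71*s^4 + 30*s^3 + 33*s^2 - 4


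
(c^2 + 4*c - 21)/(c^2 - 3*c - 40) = (-c^2 - 4*c + 21)/(-c^2 + 3*c + 40)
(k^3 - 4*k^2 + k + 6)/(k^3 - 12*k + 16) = (k^2 - 2*k - 3)/(k^2 + 2*k - 8)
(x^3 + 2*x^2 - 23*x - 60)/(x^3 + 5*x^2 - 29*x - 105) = (x + 4)/(x + 7)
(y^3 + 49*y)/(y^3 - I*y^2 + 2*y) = (y^2 + 49)/(y^2 - I*y + 2)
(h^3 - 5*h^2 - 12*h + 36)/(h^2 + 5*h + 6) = (h^2 - 8*h + 12)/(h + 2)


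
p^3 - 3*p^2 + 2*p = p*(p - 2)*(p - 1)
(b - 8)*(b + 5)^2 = b^3 + 2*b^2 - 55*b - 200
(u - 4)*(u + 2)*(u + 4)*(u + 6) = u^4 + 8*u^3 - 4*u^2 - 128*u - 192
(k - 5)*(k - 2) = k^2 - 7*k + 10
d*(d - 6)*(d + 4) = d^3 - 2*d^2 - 24*d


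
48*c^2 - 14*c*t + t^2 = (-8*c + t)*(-6*c + t)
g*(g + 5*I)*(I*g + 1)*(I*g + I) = -g^4 - g^3 - 4*I*g^3 - 5*g^2 - 4*I*g^2 - 5*g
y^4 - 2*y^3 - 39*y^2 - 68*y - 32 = (y - 8)*(y + 1)^2*(y + 4)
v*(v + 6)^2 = v^3 + 12*v^2 + 36*v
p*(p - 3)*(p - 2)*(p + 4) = p^4 - p^3 - 14*p^2 + 24*p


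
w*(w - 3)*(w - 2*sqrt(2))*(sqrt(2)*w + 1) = sqrt(2)*w^4 - 3*sqrt(2)*w^3 - 3*w^3 - 2*sqrt(2)*w^2 + 9*w^2 + 6*sqrt(2)*w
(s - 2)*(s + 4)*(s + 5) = s^3 + 7*s^2 + 2*s - 40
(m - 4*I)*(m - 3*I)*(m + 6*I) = m^3 - I*m^2 + 30*m - 72*I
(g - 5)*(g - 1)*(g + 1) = g^3 - 5*g^2 - g + 5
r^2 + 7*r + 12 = (r + 3)*(r + 4)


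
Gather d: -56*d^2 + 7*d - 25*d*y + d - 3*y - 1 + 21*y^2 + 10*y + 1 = -56*d^2 + d*(8 - 25*y) + 21*y^2 + 7*y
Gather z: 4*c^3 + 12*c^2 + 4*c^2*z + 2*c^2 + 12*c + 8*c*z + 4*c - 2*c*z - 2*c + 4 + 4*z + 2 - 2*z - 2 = 4*c^3 + 14*c^2 + 14*c + z*(4*c^2 + 6*c + 2) + 4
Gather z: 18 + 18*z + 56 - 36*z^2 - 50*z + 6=-36*z^2 - 32*z + 80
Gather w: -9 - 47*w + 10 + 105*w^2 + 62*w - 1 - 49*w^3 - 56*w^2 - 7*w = -49*w^3 + 49*w^2 + 8*w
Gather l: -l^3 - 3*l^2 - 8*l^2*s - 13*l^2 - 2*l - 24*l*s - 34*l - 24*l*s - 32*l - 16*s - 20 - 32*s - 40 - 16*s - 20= -l^3 + l^2*(-8*s - 16) + l*(-48*s - 68) - 64*s - 80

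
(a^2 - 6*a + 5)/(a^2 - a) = (a - 5)/a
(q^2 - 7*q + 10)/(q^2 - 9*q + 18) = (q^2 - 7*q + 10)/(q^2 - 9*q + 18)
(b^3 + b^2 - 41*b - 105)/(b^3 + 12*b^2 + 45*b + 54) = (b^2 - 2*b - 35)/(b^2 + 9*b + 18)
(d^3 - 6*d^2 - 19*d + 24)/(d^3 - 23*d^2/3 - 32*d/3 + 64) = 3*(d - 1)/(3*d - 8)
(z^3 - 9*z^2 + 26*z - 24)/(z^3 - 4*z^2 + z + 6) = (z - 4)/(z + 1)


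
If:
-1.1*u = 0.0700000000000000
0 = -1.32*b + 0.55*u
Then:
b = -0.03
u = -0.06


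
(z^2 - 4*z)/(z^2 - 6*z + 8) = z/(z - 2)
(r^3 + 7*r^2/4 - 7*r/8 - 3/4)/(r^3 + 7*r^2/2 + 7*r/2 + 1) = (r - 3/4)/(r + 1)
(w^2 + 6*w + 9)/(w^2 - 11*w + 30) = (w^2 + 6*w + 9)/(w^2 - 11*w + 30)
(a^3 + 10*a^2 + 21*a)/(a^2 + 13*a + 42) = a*(a + 3)/(a + 6)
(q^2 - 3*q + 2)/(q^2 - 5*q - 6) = (-q^2 + 3*q - 2)/(-q^2 + 5*q + 6)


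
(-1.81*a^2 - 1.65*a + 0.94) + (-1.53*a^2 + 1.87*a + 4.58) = -3.34*a^2 + 0.22*a + 5.52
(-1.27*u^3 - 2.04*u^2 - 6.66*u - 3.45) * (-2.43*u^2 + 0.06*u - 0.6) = 3.0861*u^5 + 4.881*u^4 + 16.8234*u^3 + 9.2079*u^2 + 3.789*u + 2.07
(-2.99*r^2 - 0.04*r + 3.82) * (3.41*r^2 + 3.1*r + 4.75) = -10.1959*r^4 - 9.4054*r^3 - 1.3003*r^2 + 11.652*r + 18.145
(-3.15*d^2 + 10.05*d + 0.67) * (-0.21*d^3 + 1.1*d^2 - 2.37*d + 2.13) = 0.6615*d^5 - 5.5755*d^4 + 18.3798*d^3 - 29.791*d^2 + 19.8186*d + 1.4271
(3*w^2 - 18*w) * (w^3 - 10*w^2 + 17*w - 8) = 3*w^5 - 48*w^4 + 231*w^3 - 330*w^2 + 144*w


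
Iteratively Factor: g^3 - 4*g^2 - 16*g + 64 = (g + 4)*(g^2 - 8*g + 16) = (g - 4)*(g + 4)*(g - 4)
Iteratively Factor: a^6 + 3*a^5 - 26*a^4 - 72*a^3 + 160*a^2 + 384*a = (a + 4)*(a^5 - a^4 - 22*a^3 + 16*a^2 + 96*a) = (a + 4)^2*(a^4 - 5*a^3 - 2*a^2 + 24*a) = a*(a + 4)^2*(a^3 - 5*a^2 - 2*a + 24) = a*(a - 3)*(a + 4)^2*(a^2 - 2*a - 8) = a*(a - 4)*(a - 3)*(a + 4)^2*(a + 2)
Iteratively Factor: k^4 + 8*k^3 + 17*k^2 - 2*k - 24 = (k + 4)*(k^3 + 4*k^2 + k - 6) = (k + 2)*(k + 4)*(k^2 + 2*k - 3) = (k + 2)*(k + 3)*(k + 4)*(k - 1)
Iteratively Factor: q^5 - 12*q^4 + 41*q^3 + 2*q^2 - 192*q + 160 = (q - 4)*(q^4 - 8*q^3 + 9*q^2 + 38*q - 40) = (q - 5)*(q - 4)*(q^3 - 3*q^2 - 6*q + 8) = (q - 5)*(q - 4)^2*(q^2 + q - 2) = (q - 5)*(q - 4)^2*(q - 1)*(q + 2)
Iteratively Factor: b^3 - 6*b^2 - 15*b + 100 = (b - 5)*(b^2 - b - 20) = (b - 5)^2*(b + 4)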